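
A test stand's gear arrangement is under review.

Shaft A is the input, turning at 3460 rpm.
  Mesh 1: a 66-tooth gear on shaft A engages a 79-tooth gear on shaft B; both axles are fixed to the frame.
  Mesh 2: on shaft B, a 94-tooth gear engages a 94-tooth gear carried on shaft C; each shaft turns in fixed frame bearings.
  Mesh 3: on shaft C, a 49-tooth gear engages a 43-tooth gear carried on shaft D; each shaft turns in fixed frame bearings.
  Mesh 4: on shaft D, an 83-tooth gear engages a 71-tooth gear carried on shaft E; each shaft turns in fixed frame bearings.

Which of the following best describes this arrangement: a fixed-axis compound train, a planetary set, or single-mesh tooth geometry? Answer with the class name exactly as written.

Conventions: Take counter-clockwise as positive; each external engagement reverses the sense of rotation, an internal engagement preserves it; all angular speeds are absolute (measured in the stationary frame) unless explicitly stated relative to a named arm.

recognized (5 fixed axles, 4 meshes): fixed-axis compound train
classification: fixed-axis compound train

fixed-axis compound train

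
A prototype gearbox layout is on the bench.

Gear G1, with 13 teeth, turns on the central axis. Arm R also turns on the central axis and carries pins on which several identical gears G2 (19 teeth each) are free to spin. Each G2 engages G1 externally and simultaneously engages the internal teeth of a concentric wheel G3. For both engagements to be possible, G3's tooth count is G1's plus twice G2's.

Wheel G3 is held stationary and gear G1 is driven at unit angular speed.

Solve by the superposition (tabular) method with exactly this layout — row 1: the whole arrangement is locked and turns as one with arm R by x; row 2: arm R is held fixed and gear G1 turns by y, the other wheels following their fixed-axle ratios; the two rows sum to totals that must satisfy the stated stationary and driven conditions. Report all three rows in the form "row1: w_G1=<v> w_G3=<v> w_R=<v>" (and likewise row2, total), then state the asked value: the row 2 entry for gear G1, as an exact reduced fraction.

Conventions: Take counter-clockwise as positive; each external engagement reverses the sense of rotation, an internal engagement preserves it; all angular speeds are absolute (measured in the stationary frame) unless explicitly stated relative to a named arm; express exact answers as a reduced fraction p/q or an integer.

row1: w_G1=13/64 w_G3=13/64 w_R=13/64
row2: w_G1=51/64 w_G3=-13/64 w_R=0
total: w_G1=1 w_G3=0 w_R=13/64
asked value: 51/64

topology: planetary set — G1 13T / G2 19T / G3 51T, arm = carrier (Willis)
row 1: whole set turns with the arm by x
row 2 (arm held, sun turns y): ω_ring = −(13/51)·y, ω_arm = 0
boundary: total ω_ring = x − (13/51)·y = 0 and total ω_sun = x + y = 1  ⇒  y = 51/64, x = 13/64
row 2 ring = −(13/51)·51/64 = -13/64
totals (row 1 + row 2): sun 13/64 + 51/64 = 1, ring 13/64 + (-13/64) = 0, arm 13/64 + 0 = 13/64
asked cell (row2, sun) = 51/64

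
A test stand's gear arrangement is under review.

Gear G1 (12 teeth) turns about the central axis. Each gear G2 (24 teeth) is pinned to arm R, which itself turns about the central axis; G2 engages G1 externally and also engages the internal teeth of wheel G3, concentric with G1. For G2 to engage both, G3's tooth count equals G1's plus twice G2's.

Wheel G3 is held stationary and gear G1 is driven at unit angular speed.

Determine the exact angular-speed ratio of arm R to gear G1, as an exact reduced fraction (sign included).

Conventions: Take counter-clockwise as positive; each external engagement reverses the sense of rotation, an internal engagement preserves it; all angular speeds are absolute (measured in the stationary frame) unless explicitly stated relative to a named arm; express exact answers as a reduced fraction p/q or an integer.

topology: planetary set — G1 12T / G2 24T / G3 60T, arm = carrier (Willis)
ring teeth: 12 + 2·24 = 60
12(ω_sun−ω_arm) = −60(ω_ring−ω_arm),  ω_ring = 0, ω_sun = 1
12(1−ω_arm) = −60(0−ω_arm)  ⇒  72·ω_arm = 12  ⇒  ω_arm = 1/6
ω_out/ω_in = 1/6

1/6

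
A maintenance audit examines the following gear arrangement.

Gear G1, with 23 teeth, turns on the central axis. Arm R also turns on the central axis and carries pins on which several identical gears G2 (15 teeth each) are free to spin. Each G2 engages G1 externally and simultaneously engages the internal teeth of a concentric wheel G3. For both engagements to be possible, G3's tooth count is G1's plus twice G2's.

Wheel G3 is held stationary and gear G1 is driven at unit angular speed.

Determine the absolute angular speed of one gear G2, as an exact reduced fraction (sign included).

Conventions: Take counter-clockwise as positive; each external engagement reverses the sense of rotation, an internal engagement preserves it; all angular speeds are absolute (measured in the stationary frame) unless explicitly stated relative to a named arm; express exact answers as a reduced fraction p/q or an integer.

planetary set (23T centre, 15T on arm, 53T internal) — Willis relation
ring teeth: 23 + 2·15 = 53
23(ω_sun−ω_arm) = −53(ω_ring−ω_arm),  ω_ring = 0, ω_sun = 1
23(1−ω_arm) = −53(0−ω_arm)  ⇒  76·ω_arm = 23  ⇒  ω_arm = 23/76
sun–planet mesh: 23·(1−23/76) = −15·(ω_p−ω_arm)  ⇒  ω_p−ω_arm = -1219/1140
ω_p = 23/76 − 1219/1140 = -23/30
exact speed ratio = -23/30

-23/30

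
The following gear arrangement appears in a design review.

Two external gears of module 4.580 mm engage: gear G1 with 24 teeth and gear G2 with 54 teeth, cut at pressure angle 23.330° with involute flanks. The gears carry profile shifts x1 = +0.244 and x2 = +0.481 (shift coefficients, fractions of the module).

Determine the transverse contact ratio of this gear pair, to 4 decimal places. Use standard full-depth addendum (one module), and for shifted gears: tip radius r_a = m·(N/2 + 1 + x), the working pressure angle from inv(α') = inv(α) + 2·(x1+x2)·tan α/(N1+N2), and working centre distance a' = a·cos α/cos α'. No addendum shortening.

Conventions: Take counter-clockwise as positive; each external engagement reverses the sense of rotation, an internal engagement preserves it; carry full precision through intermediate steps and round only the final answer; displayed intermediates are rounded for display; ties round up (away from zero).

class = single-mesh tooth geometry [involute pair 24T × 54T, m = 4.580]
base radii: r_b1 = 50.466424, r_b2 = 113.549453
tip radii: r_a1 = 60.657520, r_a2 = 130.442980
inv(α') = inv(23.330°) + 2·(+0.244+0.481)·tan α/(24+54) = 0.03212113  ⇒  α' = 25.55140°
a' = a·cos α / cos α' = 178.6200·cos 23.330°/cos 25.55140° = 181.795729
action lengths: √(r_a1²−r_b1²) = 33.652263, √(r_a2²−r_b2²) = 64.201968
base pitch p_b = π·m·cos α = 13.212079
CR = (33.652263 + 64.201968 − 181.795729·sin 25.55140°)/13.212079 = 1.471532
contact ratio ≈ 1.4715

1.4715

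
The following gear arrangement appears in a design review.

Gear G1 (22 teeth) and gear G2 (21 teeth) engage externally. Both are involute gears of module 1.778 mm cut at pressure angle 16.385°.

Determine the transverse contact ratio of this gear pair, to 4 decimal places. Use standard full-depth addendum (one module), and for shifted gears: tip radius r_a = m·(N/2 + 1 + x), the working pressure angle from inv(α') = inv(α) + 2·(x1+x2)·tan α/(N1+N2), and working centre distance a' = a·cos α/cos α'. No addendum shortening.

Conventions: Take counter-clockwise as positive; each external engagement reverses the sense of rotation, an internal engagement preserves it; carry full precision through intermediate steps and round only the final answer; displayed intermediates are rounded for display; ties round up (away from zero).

1.7235

class = single-mesh tooth geometry [involute pair 22T × 21T, m = 1.778]
base radii: r_b1 = 18.763708, r_b2 = 17.910812
tip radii: r_a1 = 21.336000, r_a2 = 20.447000
no profile shift: α' = α, a' = a
action lengths: √(r_a1²−r_b1²) = 10.156189, √(r_a2²−r_b2²) = 9.863195
base pitch p_b = π·m·cos α = 5.358902
CR = (10.156189 + 9.863195 − 38.227000·sin 16.38500°)/5.358902 = 1.723472
contact ratio ≈ 1.7235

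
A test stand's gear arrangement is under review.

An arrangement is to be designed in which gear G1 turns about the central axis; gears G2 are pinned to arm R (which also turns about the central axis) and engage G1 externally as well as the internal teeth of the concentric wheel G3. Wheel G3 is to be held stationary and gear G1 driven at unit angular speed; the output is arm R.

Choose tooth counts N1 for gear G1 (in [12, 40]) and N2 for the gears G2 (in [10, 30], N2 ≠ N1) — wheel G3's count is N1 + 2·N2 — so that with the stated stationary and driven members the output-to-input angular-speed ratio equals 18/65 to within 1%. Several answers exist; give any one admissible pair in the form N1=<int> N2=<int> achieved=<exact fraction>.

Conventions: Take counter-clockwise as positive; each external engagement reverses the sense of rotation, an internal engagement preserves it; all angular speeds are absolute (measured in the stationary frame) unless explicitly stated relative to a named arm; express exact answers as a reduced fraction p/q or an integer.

class = planetary set [ratio 18/65 wanted; Willis about the carrier]
Willis with ω_ring = 0: ω_arm/ω_sun = N1/(N1+N3); set equal to 18/65  ⇒  N3/N1 = 1/(18/65) − 1 = 47/18
N3 = N1 + 2·N2  ⇒  N2/N1 = (N3/N1 − 1)/2 = (47/18 − 1)/2 = 29/36
smallest multiple with N1 ≥ 12 and N2 ≥ 10: k = 1  ⇒  N1 = 1·36 = 36, N2 = 1·29 = 29 (N1 ≤ 40, N2 ≤ 30, N2 ≠ N1 ✓), N3 = 36 + 2·29 = 94
check: N1/(N1+N3) with N1 = 36, N3 = 94 gives 18/65; |achieved − target| = 0 ≤ 9/3250 ✓

N1=36 N2=29 achieved=18/65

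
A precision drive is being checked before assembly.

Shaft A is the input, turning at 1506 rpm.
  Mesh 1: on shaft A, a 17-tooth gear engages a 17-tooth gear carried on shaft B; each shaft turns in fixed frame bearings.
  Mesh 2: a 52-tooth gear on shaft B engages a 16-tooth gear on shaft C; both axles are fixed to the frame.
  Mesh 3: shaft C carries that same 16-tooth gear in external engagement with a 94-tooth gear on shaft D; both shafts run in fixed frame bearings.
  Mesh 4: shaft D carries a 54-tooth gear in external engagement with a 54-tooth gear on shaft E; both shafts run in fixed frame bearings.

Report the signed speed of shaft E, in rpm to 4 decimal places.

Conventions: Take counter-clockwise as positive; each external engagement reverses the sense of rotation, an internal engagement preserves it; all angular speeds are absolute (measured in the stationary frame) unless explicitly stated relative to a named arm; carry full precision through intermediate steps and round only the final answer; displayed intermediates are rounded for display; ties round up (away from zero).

recognized (5 fixed axles, 4 meshes): fixed-axis compound train
mesh 1 [17T→17T]: ω = 1506.0000×17/17 = 1506.0000 rpm, sense flips to −
mesh 2 [52T→16T]: ω = 1506.0000×52/16 = 4894.5000 rpm, sense flips to +
mesh 3 [16T→94T]: ω = 4894.5000×16/94 = 833.1064 rpm, sense flips to −
mesh 4 [54T→54T]: ω = 833.1064×54/54 = 833.1064 rpm, sense flips to +
signed output speed = +833.1064 rpm

+833.1064 rpm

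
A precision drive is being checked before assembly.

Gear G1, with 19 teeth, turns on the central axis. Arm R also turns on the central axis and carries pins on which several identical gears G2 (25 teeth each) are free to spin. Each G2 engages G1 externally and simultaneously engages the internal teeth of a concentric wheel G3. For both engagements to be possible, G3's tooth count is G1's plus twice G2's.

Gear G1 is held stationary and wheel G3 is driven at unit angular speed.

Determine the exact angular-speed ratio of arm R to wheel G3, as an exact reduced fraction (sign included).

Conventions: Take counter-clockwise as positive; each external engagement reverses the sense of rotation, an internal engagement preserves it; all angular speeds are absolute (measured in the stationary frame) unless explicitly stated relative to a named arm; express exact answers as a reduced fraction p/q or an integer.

69/88

class = planetary set [G3 = 19+2·25 = 69; Willis about the carrier]
ring teeth: 19 + 2·25 = 69
19(ω_sun−ω_arm) = −69(ω_ring−ω_arm),  ω_sun = 0, ω_ring = 1
19(0−ω_arm) = −69(1−ω_arm)  ⇒  88·ω_arm = 69  ⇒  ω_arm = 69/88
ω_out/ω_in = 69/88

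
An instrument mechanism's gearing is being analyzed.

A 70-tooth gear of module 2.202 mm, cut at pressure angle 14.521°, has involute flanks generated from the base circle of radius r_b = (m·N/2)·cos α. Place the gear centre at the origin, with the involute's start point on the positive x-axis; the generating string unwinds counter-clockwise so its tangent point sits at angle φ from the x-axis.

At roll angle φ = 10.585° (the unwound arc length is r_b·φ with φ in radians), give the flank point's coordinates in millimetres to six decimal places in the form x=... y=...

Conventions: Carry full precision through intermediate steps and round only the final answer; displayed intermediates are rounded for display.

x=75.870405 y=0.156274

class = single-mesh tooth geometry [base-circle involute, m = 2.202, 70T]
pitch radius r_p = m·N/2 = 2.202·70/2 = 77.070000
base radius r_b = r_p·cos α = 77.070000·cos 14.521° = 74.608061
roll angle φ = 10.585° = 0.18474310 rad
x = r_b·(cos φ + φ·sin φ) = 75.870405
y = r_b·(sin φ − φ·cos φ) = 0.156274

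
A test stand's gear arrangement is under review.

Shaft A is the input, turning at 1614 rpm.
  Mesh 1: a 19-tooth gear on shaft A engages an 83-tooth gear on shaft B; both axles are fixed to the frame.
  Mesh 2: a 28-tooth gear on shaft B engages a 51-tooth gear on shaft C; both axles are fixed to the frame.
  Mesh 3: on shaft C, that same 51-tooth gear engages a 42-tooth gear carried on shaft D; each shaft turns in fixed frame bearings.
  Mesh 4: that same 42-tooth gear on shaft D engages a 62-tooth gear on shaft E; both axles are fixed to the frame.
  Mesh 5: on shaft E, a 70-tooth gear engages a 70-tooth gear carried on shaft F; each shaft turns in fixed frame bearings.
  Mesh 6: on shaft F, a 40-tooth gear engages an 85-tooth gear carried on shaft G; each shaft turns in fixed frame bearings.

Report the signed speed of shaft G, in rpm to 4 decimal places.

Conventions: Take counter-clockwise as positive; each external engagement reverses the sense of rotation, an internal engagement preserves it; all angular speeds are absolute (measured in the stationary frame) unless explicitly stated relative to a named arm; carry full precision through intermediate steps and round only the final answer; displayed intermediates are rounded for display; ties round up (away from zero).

+78.5211 rpm

recognized (7 fixed axles, 6 meshes): fixed-axis compound train
mesh 1 [19T→83T]: ω = 1614.0000×19/83 = 369.4699 rpm, sense flips to −
mesh 2 [28T→51T]: ω = 369.4699×28/51 = 202.8462 rpm, sense flips to +
mesh 3 [51T→42T]: ω = 202.8462×51/42 = 246.3133 rpm, sense flips to −
mesh 4 [42T→62T]: ω = 246.3133×42/62 = 166.8574 rpm, sense flips to +
mesh 5 [70T→70T]: ω = 166.8574×70/70 = 166.8574 rpm, sense flips to −
mesh 6 [40T→85T]: ω = 166.8574×40/85 = 78.5211 rpm, sense flips to +
signed output speed = +78.5211 rpm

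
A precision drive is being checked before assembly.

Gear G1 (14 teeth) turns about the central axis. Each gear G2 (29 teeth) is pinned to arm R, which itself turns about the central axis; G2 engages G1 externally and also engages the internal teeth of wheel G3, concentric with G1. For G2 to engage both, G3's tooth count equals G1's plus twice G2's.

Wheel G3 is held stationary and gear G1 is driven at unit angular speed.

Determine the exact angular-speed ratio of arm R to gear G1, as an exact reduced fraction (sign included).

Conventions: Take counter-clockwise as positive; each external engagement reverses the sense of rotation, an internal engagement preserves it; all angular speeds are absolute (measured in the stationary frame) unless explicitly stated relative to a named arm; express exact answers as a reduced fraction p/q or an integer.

recognized (axles ride arm R): planetary set, 14/29/72 teeth
ring teeth: 14 + 2·29 = 72
14(ω_sun−ω_arm) = −72(ω_ring−ω_arm),  ω_ring = 0, ω_sun = 1
14(1−ω_arm) = −72(0−ω_arm)  ⇒  86·ω_arm = 14  ⇒  ω_arm = 7/43
ω_out/ω_in = 7/43

7/43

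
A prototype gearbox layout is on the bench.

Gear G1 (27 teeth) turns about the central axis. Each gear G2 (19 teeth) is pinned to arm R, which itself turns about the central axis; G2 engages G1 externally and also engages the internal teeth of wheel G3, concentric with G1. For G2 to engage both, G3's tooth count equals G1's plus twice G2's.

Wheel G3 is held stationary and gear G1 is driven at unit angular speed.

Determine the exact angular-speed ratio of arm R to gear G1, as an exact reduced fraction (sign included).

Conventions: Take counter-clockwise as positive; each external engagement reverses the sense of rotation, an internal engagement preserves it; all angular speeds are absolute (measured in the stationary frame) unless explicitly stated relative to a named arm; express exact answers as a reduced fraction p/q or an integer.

topology: planetary set — G1 27T / G2 19T / G3 65T, arm = carrier (Willis)
ring teeth: 27 + 2·19 = 65
27(ω_sun−ω_arm) = −65(ω_ring−ω_arm),  ω_ring = 0, ω_sun = 1
27(1−ω_arm) = −65(0−ω_arm)  ⇒  92·ω_arm = 27  ⇒  ω_arm = 27/92
ω_out/ω_in = 27/92

27/92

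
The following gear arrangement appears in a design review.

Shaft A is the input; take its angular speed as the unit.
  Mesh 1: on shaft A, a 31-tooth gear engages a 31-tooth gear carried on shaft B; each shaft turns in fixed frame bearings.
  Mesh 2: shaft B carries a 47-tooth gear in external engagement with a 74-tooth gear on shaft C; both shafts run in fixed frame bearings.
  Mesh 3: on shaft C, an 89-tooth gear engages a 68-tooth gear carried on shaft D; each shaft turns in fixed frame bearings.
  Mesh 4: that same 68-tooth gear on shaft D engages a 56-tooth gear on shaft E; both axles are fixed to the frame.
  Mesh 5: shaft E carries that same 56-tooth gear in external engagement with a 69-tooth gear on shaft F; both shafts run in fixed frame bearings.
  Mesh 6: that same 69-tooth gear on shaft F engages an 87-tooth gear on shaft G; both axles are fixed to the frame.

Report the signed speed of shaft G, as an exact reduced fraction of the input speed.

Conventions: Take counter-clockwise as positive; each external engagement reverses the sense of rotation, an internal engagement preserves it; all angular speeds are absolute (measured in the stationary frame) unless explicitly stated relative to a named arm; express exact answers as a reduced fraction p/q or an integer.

6-mesh fixed-axis compound train (all bearings frame-fixed)
mesh 1 [31T→31T]: |ω|/ω_in = 1×31/31 = 1, sense flips to −
mesh 2 [47T→74T]: |ω|/ω_in = 1×47/74 = 47/74, sense flips to +
mesh 3 [89T→68T]: |ω|/ω_in = (47/74)×89/68 = 4183/5032, sense flips to −
mesh 4 [68T→56T]: |ω|/ω_in = (4183/5032)×68/56 = 4183/4144, sense flips to +
mesh 5 [56T→69T]: |ω|/ω_in = (4183/4144)×56/69 = 4183/5106, sense flips to −
mesh 6 [69T→87T]: |ω|/ω_in = (4183/5106)×69/87 = 4183/6438, sense flips to +
signed output speed (× input speed) = 4183/6438

4183/6438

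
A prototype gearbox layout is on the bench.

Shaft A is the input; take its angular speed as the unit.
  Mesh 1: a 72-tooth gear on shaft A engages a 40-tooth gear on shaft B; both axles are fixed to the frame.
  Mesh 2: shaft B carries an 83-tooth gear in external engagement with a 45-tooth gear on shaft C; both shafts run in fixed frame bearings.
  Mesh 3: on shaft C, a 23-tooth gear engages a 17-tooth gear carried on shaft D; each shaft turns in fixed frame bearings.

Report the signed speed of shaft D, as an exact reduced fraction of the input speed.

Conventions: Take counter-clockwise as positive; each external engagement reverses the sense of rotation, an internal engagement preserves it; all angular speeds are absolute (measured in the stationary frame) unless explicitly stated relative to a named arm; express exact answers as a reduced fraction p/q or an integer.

3-mesh fixed-axis compound train (all bearings frame-fixed)
mesh 1 [72T→40T]: |ω|/ω_in = 1×72/40 = 9/5, sense flips to −
mesh 2 [83T→45T]: |ω|/ω_in = (9/5)×83/45 = 83/25, sense flips to +
mesh 3 [23T→17T]: |ω|/ω_in = (83/25)×23/17 = 1909/425, sense flips to −
signed output speed (× input speed) = -1909/425

-1909/425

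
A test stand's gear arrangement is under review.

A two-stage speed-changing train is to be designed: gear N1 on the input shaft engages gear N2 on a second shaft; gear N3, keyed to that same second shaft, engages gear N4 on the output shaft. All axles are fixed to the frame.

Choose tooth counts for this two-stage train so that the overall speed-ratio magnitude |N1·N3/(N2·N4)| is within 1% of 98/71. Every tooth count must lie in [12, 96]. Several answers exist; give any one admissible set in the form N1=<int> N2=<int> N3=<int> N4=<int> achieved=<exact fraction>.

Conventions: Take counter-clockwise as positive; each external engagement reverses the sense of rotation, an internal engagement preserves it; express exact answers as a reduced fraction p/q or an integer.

topology: fixed-axis compound train — 2 stages, target 98/71
target = 98/71 in lowest terms: an exact hit needs N1·N3 = k·98 and N2·N4 = k·71 for one integer k, every count in [12, 96]; additionally prefer no 1:1 stage (N1 ≠ N2, N3 ≠ N4)
k = 1…11: no 1:1-free in-range split of k·98 and k·71 into factor pairs; take k = 12
k = 12: N1·N3 = 1176 = 14·84, N2·N4 = 852 = 12·71
achieved = 14·84/(12·71) = 98/71; |achieved − target| = 0 ≤ 49/3550 ✓

N1=14 N2=12 N3=84 N4=71 achieved=98/71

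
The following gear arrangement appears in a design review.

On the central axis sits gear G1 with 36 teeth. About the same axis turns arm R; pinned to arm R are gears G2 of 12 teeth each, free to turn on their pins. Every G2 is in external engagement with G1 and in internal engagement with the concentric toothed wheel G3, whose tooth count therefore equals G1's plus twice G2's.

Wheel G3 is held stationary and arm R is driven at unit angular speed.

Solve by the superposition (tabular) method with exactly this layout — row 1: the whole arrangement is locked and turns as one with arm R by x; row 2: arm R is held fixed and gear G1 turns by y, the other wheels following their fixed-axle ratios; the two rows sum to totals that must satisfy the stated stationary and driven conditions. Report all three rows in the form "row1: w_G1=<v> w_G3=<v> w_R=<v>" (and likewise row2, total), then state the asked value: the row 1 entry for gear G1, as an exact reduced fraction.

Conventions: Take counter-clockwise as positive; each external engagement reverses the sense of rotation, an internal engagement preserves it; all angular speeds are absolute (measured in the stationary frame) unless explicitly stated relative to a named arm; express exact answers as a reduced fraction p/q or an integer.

class = planetary set [G3 = 36+2·12 = 60; Willis about the carrier]
row 1 — lock + rotate with arm: ω_sun = ω_ring = ω_arm = x
row 2 (arm held, sun turns y): ω_ring = −(36/60)·y, ω_arm = 0
boundary: total ω_ring = x − (36/60)·y = 0 and total ω_arm = x = 1  ⇒  y = 5/3, x = 1
row 2 ring = −(36/60)·5/3 = -1
totals (row 1 + row 2): sun 1 + 5/3 = 8/3, ring 1 + (-1) = 0, arm 1 + 0 = 1
asked cell (row1, sun) = 1

row1: w_G1=1 w_G3=1 w_R=1
row2: w_G1=5/3 w_G3=-1 w_R=0
total: w_G1=8/3 w_G3=0 w_R=1
asked value: 1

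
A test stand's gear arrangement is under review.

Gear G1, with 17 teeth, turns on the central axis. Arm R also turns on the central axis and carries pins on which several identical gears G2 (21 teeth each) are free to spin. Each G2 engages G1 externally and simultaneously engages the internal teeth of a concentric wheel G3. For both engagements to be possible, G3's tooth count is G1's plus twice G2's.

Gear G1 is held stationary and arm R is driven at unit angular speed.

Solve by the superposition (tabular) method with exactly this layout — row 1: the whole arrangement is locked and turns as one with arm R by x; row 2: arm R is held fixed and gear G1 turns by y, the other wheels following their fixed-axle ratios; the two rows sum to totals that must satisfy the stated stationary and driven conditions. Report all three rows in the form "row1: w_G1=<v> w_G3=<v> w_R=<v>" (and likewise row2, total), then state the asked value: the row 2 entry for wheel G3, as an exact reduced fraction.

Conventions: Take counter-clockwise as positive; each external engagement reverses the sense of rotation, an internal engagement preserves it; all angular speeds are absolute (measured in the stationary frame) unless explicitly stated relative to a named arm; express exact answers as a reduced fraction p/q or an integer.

row1: w_G1=1 w_G3=1 w_R=1
row2: w_G1=-1 w_G3=17/59 w_R=0
total: w_G1=0 w_G3=76/59 w_R=1
asked value: 17/59

planetary set (17T centre, 21T on arm, 59T internal) — Willis relation
row 1: whole set turns with the arm by x
superposition row 2 [arm held]: sun y, ring −(17/59)·y, arm 0
boundary: total ω_sun = x + y = 0 and total ω_arm = x = 1  ⇒  y = -1, x = 1
row 2 ring = −(17/59)·(-1) = 17/59
totals (row 1 + row 2): sun 1 + (-1) = 0, ring 1 + 17/59 = 76/59, arm 1 + 0 = 1
asked cell (row2, ring) = 17/59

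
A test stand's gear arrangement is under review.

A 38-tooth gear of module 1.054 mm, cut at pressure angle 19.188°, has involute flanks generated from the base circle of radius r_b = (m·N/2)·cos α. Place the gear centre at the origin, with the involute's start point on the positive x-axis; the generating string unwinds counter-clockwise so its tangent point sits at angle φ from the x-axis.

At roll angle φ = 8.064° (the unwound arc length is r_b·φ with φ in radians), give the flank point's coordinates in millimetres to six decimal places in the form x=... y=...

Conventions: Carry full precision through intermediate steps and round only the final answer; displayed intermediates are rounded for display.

x=19.099859 y=0.017542

single-mesh involute tooth geometry (38T wheel at module 1.054)
pitch radius r_p = m·N/2 = 1.054·38/2 = 20.026000
base radius r_b = r_p·cos α = 20.026000·cos 19.188° = 18.913460
roll angle φ = 8.064° = 0.14074335 rad
x = r_b·(cos φ + φ·sin φ) = 19.099859
y = r_b·(sin φ − φ·cos φ) = 0.017542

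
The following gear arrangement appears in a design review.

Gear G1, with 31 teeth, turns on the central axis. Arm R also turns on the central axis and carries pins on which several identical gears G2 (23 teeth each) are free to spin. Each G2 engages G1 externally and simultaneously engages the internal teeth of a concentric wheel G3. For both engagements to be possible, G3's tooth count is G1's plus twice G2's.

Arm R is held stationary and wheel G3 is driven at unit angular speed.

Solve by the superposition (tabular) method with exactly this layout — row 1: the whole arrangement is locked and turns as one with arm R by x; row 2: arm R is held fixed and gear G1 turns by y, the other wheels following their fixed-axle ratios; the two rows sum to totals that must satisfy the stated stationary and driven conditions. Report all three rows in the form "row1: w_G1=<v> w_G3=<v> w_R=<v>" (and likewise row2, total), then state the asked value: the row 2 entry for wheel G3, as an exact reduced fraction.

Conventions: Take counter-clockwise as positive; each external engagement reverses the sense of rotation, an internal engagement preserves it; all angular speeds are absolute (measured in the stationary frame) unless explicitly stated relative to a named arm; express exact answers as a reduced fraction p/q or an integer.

recognized (axles ride arm R): planetary set, 31/23/77 teeth
row 1 (train locked, turned with arm): all members turn x
superposition row 2 [arm held]: sun y, ring −(31/77)·y, arm 0
boundary: total ω_arm = x = 0 and total ω_ring = x − (31/77)·y = 1  ⇒  y = -77/31, x = 0
row 2 ring = −(31/77)·(-77/31) = 1
totals (row 1 + row 2): sun 0 + (-77/31) = -77/31, ring 0 + 1 = 1, arm 0 + 0 = 0
asked cell (row2, ring) = 1

row1: w_G1=0 w_G3=0 w_R=0
row2: w_G1=-77/31 w_G3=1 w_R=0
total: w_G1=-77/31 w_G3=1 w_R=0
asked value: 1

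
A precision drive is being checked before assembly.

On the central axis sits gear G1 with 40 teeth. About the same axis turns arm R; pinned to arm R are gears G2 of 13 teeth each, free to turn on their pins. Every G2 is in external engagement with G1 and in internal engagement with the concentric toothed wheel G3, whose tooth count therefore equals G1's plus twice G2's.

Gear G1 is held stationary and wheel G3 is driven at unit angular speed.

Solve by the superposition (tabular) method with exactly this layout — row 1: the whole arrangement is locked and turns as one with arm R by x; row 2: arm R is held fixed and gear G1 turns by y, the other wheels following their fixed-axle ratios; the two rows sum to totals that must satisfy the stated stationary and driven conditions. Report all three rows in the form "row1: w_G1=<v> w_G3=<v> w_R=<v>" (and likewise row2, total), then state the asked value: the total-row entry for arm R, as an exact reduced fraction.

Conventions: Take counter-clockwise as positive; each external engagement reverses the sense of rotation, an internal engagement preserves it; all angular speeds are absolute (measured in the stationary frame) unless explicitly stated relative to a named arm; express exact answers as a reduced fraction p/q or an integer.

topology: planetary set — G1 40T / G2 13T / G3 66T, arm = carrier (Willis)
row 1 — lock + rotate with arm: ω_sun = ω_ring = ω_arm = x
row 2 — arm fixed, fixed-axis ratios: sun y, ring −(40/66)·y, arm 0
boundary: total ω_sun = x + y = 0 and total ω_ring = x − (40/66)·y = 1  ⇒  y = -33/53, x = 33/53
row 2 ring = −(40/66)·(-33/53) = 20/53
totals (row 1 + row 2): sun 33/53 + (-33/53) = 0, ring 33/53 + 20/53 = 1, arm 33/53 + 0 = 33/53
asked cell (total, arm) = 33/53

row1: w_G1=33/53 w_G3=33/53 w_R=33/53
row2: w_G1=-33/53 w_G3=20/53 w_R=0
total: w_G1=0 w_G3=1 w_R=33/53
asked value: 33/53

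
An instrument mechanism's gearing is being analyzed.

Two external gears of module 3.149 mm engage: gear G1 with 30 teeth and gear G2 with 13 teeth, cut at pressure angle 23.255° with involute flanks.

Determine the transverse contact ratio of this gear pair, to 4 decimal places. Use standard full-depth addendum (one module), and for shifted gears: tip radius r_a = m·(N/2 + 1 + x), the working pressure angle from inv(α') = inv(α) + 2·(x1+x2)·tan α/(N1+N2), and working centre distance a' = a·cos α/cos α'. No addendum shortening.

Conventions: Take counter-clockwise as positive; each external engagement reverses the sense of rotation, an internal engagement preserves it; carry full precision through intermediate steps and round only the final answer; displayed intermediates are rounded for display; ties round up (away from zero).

1.4472

class = single-mesh tooth geometry [involute pair 30T × 13T, m = 3.149]
base radii: r_b1 = 43.397475, r_b2 = 18.805573
tip radii: r_a1 = 50.384000, r_a2 = 23.617500
no profile shift: α' = α, a' = a
action lengths: √(r_a1²−r_b1²) = 25.597003, √(r_a2²−r_b2²) = 14.287643
base pitch p_b = π·m·cos α = 9.089146
CR = (25.597003 + 14.287643 − 67.703500·sin 23.25500°)/9.089146 = 1.447185
contact ratio ≈ 1.4472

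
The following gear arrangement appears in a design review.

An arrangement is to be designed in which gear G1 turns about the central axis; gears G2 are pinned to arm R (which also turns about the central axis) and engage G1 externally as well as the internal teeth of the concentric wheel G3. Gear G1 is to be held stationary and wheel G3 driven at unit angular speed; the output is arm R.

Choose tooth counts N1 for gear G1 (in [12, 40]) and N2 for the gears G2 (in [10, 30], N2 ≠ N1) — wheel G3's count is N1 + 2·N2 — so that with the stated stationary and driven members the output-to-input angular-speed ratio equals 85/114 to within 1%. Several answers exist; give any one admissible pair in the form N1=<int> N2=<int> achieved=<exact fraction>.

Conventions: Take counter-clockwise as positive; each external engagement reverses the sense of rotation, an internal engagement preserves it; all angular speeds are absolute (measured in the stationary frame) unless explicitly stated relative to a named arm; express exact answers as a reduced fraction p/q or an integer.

topology: planetary set — design target 85/114, arm = carrier (Willis)
Willis with ω_sun = 0: ω_arm/ω_ring = N3/(N1+N3); set equal to 85/114  ⇒  N3/N1 = (85/114)/(1 − 85/114) = 85/29
N3 = N1 + 2·N2  ⇒  N2/N1 = (N3/N1 − 1)/2 = (85/29 − 1)/2 = 28/29
smallest multiple with N1 ≥ 12 and N2 ≥ 10: k = 1  ⇒  N1 = 1·29 = 29, N2 = 1·28 = 28 (N1 ≤ 40, N2 ≤ 30, N2 ≠ N1 ✓), N3 = 29 + 2·28 = 85
check: N3/(N1+N3) with N1 = 29, N3 = 85 gives 85/114; |achieved − target| = 0 ≤ 17/2280 ✓

N1=29 N2=28 achieved=85/114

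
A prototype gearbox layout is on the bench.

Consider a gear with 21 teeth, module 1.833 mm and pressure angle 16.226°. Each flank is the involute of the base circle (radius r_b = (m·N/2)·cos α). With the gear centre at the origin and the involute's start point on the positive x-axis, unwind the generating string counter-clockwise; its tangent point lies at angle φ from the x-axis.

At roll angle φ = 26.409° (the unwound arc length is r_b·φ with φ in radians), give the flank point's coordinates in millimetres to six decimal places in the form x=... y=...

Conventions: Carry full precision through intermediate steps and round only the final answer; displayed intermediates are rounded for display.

recognized (one wheel, involute flank): single-mesh tooth geometry, m = 1.833, N = 21
pitch radius r_p = m·N/2 = 1.833·21/2 = 19.246500
base radius r_b = r_p·cos α = 19.246500·cos 16.226° = 18.479854
roll angle φ = 26.409° = 0.46092400 rad
x = r_b·(cos φ + φ·sin φ) = 20.339847
y = r_b·(sin φ − φ·cos φ) = 0.590487

x=20.339847 y=0.590487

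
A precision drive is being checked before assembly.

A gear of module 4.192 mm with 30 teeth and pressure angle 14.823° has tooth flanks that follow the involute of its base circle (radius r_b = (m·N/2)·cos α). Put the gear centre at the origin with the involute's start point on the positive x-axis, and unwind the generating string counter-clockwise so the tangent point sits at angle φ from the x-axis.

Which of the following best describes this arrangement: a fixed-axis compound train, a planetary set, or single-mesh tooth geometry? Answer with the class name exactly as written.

single-mesh tooth geometry

topology: single-mesh involute geometry — m = 4.192, N = 30
classification: single-mesh tooth geometry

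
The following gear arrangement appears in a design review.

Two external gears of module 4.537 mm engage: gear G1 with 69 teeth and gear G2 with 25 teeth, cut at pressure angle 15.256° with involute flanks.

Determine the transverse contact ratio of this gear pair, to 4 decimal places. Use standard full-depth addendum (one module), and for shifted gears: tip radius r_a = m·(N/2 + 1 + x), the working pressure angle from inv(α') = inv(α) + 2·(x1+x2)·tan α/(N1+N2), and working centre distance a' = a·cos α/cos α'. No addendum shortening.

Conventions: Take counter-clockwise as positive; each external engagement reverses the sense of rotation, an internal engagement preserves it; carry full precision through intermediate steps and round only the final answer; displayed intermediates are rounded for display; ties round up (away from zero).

1.9948

topology: single-mesh involute geometry — m = 4.537, 69T/25T pair
base radii: r_b1 = 151.010471, r_b2 = 54.713939
tip radii: r_a1 = 161.063500, r_a2 = 61.249500
no profile shift: α' = α, a' = a
action lengths: √(r_a1²−r_b1²) = 56.011506, √(r_a2²−r_b2²) = 27.529732
base pitch p_b = π·m·cos α = 13.751113
CR = (56.011506 + 27.529732 − 213.239000·sin 15.25600°)/13.751113 = 1.994834
contact ratio ≈ 1.9948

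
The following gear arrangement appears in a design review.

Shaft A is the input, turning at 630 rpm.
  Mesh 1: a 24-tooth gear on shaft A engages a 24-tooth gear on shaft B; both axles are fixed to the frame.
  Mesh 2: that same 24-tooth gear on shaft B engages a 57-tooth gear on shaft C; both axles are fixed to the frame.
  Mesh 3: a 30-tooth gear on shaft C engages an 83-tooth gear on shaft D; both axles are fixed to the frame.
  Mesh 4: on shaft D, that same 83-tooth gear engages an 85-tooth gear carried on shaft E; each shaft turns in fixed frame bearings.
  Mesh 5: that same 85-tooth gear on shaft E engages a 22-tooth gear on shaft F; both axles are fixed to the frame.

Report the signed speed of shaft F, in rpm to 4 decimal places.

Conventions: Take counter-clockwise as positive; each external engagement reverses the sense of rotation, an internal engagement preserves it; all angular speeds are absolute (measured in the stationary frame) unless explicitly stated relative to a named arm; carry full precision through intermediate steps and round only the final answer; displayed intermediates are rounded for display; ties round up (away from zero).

-361.7225 rpm

5-mesh fixed-axis compound train (all bearings frame-fixed)
mesh 1 [24T→24T]: ω = 630.0000×24/24 = 630.0000 rpm, sense flips to −
mesh 2 [24T→57T]: ω = 630.0000×24/57 = 265.2632 rpm, sense flips to +
mesh 3 [30T→83T]: ω = 265.2632×30/83 = 95.8782 rpm, sense flips to −
mesh 4 [83T→85T]: ω = 95.8782×83/85 = 93.6223 rpm, sense flips to +
mesh 5 [85T→22T]: ω = 93.6223×85/22 = 361.7225 rpm, sense flips to −
signed output speed = -361.7225 rpm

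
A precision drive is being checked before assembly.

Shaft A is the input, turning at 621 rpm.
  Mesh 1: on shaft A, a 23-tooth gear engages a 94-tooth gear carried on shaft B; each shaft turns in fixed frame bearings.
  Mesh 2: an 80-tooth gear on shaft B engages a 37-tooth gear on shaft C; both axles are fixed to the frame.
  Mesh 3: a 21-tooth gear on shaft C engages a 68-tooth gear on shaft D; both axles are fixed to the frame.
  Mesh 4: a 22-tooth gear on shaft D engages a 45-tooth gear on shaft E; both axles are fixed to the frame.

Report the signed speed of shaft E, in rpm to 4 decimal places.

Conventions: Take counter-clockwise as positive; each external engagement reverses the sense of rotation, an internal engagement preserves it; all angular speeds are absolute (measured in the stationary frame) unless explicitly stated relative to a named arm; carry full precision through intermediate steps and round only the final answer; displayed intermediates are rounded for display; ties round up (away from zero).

+49.6021 rpm

recognized (5 fixed axles, 4 meshes): fixed-axis compound train
mesh 1 [23T→94T]: ω = 621.0000×23/94 = 151.9468 rpm, sense flips to −
mesh 2 [80T→37T]: ω = 151.9468×80/37 = 328.5336 rpm, sense flips to +
mesh 3 [21T→68T]: ω = 328.5336×21/68 = 101.4589 rpm, sense flips to −
mesh 4 [22T→45T]: ω = 101.4589×22/45 = 49.6021 rpm, sense flips to +
signed output speed = +49.6021 rpm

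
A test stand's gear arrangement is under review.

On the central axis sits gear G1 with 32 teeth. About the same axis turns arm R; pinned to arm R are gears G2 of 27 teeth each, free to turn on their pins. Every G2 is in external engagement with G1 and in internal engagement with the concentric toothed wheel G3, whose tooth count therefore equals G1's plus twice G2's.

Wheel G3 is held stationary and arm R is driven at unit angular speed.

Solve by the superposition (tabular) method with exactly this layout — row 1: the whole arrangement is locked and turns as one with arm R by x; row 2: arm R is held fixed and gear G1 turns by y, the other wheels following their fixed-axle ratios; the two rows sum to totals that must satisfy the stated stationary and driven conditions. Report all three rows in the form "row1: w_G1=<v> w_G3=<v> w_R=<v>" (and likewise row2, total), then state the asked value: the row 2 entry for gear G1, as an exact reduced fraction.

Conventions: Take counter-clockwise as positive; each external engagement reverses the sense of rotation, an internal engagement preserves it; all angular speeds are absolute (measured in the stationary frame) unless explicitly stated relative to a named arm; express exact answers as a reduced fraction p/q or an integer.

row1: w_G1=1 w_G3=1 w_R=1
row2: w_G1=43/16 w_G3=-1 w_R=0
total: w_G1=59/16 w_G3=0 w_R=1
asked value: 43/16

planetary set (32T centre, 27T on arm, 86T internal) — Willis relation
row 1 — lock + rotate with arm: ω_sun = ω_ring = ω_arm = x
row 2 (arm held, sun turns y): ω_ring = −(32/86)·y, ω_arm = 0
boundary: total ω_ring = x − (32/86)·y = 0 and total ω_arm = x = 1  ⇒  y = 43/16, x = 1
row 2 ring = −(32/86)·43/16 = -1
totals (row 1 + row 2): sun 1 + 43/16 = 59/16, ring 1 + (-1) = 0, arm 1 + 0 = 1
asked cell (row2, sun) = 43/16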